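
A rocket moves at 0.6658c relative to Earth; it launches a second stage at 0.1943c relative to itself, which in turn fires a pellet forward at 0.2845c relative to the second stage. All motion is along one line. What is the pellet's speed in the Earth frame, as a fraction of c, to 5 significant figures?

Compose boost 2: (0.1943 + 0.6658)/(1 + 0.1943×0.6658) = 0.86010/1.129365 = 0.7615784
Compose boost 3: (0.2845 + 0.7615784)/(1 + 0.2845×0.7615784) = 1.046078/1.216669 = 0.85979

u ≈ 0.85979c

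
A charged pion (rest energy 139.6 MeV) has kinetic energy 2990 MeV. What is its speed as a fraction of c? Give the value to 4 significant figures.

β ≈ 0.9990

γ = 1 + K/(m₀c²) = 1 + 2990/139.6 = 22.4183
β = √(1 − 1/γ²) = 0.9990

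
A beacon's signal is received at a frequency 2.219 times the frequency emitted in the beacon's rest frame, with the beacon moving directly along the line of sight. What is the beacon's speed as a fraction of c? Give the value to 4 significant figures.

β ≈ 0.6624

f_obs/f_src = √((1+β)/(1−β)) = 2.219  ⇒  (1+β)/(1−β) = 4.92396
β = |1 − D²|/(1 + D²) = |1 − 4.92396|/(1 + 4.92396) = 0.6624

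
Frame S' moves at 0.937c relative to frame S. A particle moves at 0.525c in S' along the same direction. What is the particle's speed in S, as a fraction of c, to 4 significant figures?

Relativistic velocity addition: u = (u' + v)/(1 + u'v/c²)
= (0.525 + 0.937)/(1 + 0.525×0.937) = 1.462/1.49193 = 0.9799

u ≈ 0.9799c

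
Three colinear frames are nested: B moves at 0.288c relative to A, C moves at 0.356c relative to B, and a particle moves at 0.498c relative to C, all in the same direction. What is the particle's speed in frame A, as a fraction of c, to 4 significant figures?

u ≈ 0.8383c

Compose boost 2: (0.356 + 0.288)/(1 + 0.356×0.288) = 0.6440/1.10253 = 0.584112
Compose boost 3: (0.498 + 0.584112)/(1 + 0.498×0.584112) = 1.08211/1.29089 = 0.8383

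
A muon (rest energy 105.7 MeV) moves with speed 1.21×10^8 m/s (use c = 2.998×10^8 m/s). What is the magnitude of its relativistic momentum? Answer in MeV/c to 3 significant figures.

p ≈ 46.6 MeV/c

β = v/c = 1.21×10^8 / 2.998×10^8 = 0.40360
γ = 1/√(1 − 0.40360²) = 1.0930
p = γβm₀c = 1.0930 × 0.40360 × 105.7 MeV/c = 46.6 MeV/c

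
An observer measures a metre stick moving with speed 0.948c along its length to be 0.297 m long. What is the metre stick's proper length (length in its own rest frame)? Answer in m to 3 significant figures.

L₀ ≈ 0.933 m

γ = 1/√(1 − 0.948²) = 3.1420
L₀ = γL = 3.1420 × 0.297 = 0.933 m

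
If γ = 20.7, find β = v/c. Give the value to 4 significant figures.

β = √(1 − 1/γ²) = √(1 − 1/20.7²) = √(0.997666) = 0.9988

β ≈ 0.9988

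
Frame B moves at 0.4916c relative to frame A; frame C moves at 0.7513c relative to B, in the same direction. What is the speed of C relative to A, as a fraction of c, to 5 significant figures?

Compose boost 2: (0.7513 + 0.4916)/(1 + 0.7513×0.4916) = 1.2429/1.369339 = 0.90766

u ≈ 0.90766c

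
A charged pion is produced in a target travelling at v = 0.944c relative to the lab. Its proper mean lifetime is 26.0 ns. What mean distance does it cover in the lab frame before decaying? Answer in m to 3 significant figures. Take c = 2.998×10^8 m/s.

d ≈ 22.3 m

γ = 1/√(1 − 0.944²) = 3.0308
Dilated lifetime: Δt = γτ₀ = 3.0308 × 26.0 ns = 78.801 ns
d = vΔt = 0.944c × 78.801 ns = 2.8301×10^8 m/s × 7.8801×10^-8 s = 22.3 m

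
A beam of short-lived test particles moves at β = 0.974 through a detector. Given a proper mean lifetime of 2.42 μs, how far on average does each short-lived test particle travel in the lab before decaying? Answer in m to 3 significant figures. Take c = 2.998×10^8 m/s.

γ = 1/√(1 − 0.974²) = 4.4141
Dilated lifetime: Δt = γτ₀ = 4.4141 × 2.42 μs = 10.682 μs
d = vΔt = 0.974c × 10.682 μs = 2.9201×10^8 m/s × 1.0682×10^-5 s = 3120 m

d ≈ 3120 m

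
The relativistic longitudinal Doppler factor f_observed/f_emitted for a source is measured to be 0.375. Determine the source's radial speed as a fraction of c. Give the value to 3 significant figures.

β ≈ 0.753

f_obs/f_src = √((1−β)/(1+β)) = 0.375  ⇒  (1−β)/(1+β) = 0.14062
β = |1 − D²|/(1 + D²) = |1 − 0.14062|/(1 + 0.14062) = 0.753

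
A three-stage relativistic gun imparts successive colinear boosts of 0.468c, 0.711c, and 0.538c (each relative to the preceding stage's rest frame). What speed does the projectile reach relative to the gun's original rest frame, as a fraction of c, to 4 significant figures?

Compose boost 2: (0.711 + 0.468)/(1 + 0.711×0.468) = 1.179/1.33275 = 0.884638
Compose boost 3: (0.538 + 0.884638)/(1 + 0.538×0.884638) = 1.42264/1.47594 = 0.9639

u ≈ 0.9639c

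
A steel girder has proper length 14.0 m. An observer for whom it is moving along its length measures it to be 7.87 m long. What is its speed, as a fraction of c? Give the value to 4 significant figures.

β ≈ 0.8270

γ = L₀/L = 14.0/7.87 = 1.77891
β = √(1 − 1/γ²) = 0.8270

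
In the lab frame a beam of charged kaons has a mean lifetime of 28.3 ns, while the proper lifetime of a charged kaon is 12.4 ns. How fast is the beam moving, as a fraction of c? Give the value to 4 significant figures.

γ = Δt/τ₀ = 28.3/12.4 = 2.28226
β = √(1 − 1/γ²) = √(1 − 1/2.28226²) = 0.8989

β ≈ 0.8989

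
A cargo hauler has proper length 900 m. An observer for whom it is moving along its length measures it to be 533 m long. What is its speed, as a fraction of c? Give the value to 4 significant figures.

β ≈ 0.8058

γ = L₀/L = 900/533 = 1.68856
β = √(1 − 1/γ²) = 0.8058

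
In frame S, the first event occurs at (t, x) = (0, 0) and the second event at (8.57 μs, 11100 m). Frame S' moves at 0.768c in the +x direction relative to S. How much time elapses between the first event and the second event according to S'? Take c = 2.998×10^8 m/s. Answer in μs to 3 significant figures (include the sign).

Δt' ≈ -31.0 μs

γ = 1/√(1 − 0.768²) = 1.5614
Δt' = γ(Δt − vΔx/c²) = 1.5614 × (8.57 μs − 0.768×11100 m / (2.998×10^8 m/s))
= 1.5614 × (-19.865 μs) = -31.0 μs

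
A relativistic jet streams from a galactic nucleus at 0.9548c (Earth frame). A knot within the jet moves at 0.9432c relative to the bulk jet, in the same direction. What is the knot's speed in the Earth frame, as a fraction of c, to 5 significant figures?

Relativistic velocity addition: u = (u' + v)/(1 + u'v/c²)
= (0.9432 + 0.9548)/(1 + 0.9432×0.9548) = 1.8980/1.900567 = 0.99865

u ≈ 0.99865c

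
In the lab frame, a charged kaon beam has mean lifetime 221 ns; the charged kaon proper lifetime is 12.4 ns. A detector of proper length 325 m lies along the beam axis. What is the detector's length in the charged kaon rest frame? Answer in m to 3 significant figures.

L ≈ 18.2 m

Time dilation ⇒ γ = Δt/τ₀ = 221/12.4 = 17.823
Length contraction: L = L₀/γ = 325/17.823 = 18.2 m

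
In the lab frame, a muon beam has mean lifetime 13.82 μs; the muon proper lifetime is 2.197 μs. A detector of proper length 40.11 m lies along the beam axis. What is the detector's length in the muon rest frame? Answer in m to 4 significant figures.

Time dilation ⇒ γ = Δt/τ₀ = 13.82/2.197 = 6.29040
Length contraction: L = L₀/γ = 40.11/6.29040 = 6.376 m

L ≈ 6.376 m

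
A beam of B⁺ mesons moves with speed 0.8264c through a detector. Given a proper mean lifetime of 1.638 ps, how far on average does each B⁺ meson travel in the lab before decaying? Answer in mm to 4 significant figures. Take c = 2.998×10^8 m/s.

γ = 1/√(1 − 0.8264²) = 1.77594
Dilated lifetime: Δt = γτ₀ = 1.77594 × 1.638 ps = 2.90898 ps
d = vΔt = 0.8264c × 2.90898 ps = 2.47755×10^8 m/s × 2.90898×10^-12 s = 0.7207 mm

d ≈ 0.7207 mm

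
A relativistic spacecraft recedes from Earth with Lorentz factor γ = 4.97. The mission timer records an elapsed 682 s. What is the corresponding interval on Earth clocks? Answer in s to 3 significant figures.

Δt ≈ 3390 s

γ = 4.97 (given)
Time dilation: Δt = γτ₀ = 4.97 × 682 s = 3390 s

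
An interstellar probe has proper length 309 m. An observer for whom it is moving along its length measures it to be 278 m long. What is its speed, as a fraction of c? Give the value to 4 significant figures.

γ = L₀/L = 309/278 = 1.11151
β = √(1 − 1/γ²) = 0.4366

β ≈ 0.4366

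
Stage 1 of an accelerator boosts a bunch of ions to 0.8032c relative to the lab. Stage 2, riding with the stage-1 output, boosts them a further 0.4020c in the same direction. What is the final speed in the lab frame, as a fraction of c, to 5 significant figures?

Compose boost 2: (0.4020 + 0.8032)/(1 + 0.4020×0.8032) = 1.2052/1.322886 = 0.91104

u ≈ 0.91104c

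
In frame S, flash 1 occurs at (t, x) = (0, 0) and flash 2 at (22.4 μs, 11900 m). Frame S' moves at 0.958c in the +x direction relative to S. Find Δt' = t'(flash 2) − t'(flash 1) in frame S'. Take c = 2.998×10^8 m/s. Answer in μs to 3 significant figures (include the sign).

γ = 1/√(1 − 0.958²) = 3.4871
Δt' = γ(Δt − vΔx/c²) = 3.4871 × (22.4 μs − 0.958×11900 m / (2.998×10^8 m/s))
= 3.4871 × (-15.626 μs) = -54.5 μs

Δt' ≈ -54.5 μs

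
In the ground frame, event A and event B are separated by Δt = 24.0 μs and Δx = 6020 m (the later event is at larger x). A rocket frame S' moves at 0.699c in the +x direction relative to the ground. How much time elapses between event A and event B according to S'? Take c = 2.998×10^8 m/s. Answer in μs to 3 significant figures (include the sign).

γ = 1/√(1 − 0.699²) = 1.3984
Δt' = γ(Δt − vΔx/c²) = 1.3984 × (24.0 μs − 0.699×6020 m / (2.998×10^8 m/s))
= 1.3984 × (9.9640 μs) = 13.9 μs

Δt' ≈ 13.9 μs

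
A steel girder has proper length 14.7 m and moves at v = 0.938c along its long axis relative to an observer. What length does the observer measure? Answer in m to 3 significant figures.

γ = 1/√(1 − 0.938²) = 2.8849
Length contraction: L = L₀/γ = 14.7/2.8849 = 5.10 m

L ≈ 5.10 m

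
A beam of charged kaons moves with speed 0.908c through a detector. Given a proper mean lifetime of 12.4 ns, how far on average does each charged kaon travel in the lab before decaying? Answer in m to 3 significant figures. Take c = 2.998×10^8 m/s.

d ≈ 8.06 m

γ = 1/√(1 − 0.908²) = 2.3868
Dilated lifetime: Δt = γτ₀ = 2.3868 × 12.4 ns = 29.596 ns
d = vΔt = 0.908c × 29.596 ns = 2.7222×10^8 m/s × 2.9596×10^-8 s = 8.06 m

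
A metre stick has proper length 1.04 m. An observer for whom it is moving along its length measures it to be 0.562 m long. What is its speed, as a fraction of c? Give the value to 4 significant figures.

γ = L₀/L = 1.04/0.562 = 1.85053
β = √(1 − 1/γ²) = 0.8414

β ≈ 0.8414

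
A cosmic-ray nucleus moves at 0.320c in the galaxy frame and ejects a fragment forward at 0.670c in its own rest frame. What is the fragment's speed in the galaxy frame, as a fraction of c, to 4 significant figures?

u ≈ 0.8152c

Compose boost 2: (0.670 + 0.320)/(1 + 0.670×0.320) = 0.9900/1.21440 = 0.8152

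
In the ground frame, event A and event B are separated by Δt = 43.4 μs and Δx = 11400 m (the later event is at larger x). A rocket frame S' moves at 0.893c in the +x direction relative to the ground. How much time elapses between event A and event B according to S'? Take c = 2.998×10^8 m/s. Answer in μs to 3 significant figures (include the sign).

Δt' ≈ 21.0 μs

γ = 1/√(1 − 0.893²) = 2.2219
Δt' = γ(Δt − vΔx/c²) = 2.2219 × (43.4 μs − 0.893×11400 m / (2.998×10^8 m/s))
= 2.2219 × (9.4434 μs) = 21.0 μs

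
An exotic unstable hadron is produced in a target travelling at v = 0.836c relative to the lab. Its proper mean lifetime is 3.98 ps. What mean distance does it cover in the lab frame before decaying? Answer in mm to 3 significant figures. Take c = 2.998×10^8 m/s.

d ≈ 1.82 mm

γ = 1/√(1 − 0.836²) = 1.8224
Dilated lifetime: Δt = γτ₀ = 1.8224 × 3.98 ps = 7.2531 ps
d = vΔt = 0.836c × 7.2531 ps = 2.5063×10^8 m/s × 7.2531×10^-12 s = 1.82 mm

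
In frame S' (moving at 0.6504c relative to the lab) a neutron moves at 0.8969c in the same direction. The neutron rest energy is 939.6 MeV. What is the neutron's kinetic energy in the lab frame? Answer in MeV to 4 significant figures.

u_lab = (0.8969 + 0.6504)/(1 + 0.8969×0.6504) = 0.9772357
γ = 1/√(1 − 0.9772357²) = 4.71350
K = (γ − 1)m₀c² = (4.71350 − 1) × 939.6 = 3.71350 × 939.6 = 3489 MeV

K ≈ 3489 MeV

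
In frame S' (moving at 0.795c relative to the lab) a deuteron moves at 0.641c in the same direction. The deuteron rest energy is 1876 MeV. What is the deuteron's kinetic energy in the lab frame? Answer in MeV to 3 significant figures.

u_lab = (0.641 + 0.795)/(1 + 0.641×0.795) = 0.951249
γ = 1/√(1 − 0.951249²) = 3.2423
K = (γ − 1)m₀c² = (3.2423 − 1) × 1876 = 2.2423 × 1876 = 4210 MeV

K ≈ 4210 MeV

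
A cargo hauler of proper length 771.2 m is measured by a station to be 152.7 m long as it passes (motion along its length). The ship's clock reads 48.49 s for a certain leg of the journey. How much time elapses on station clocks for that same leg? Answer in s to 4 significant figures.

Length contraction ⇒ γ = L₀/L = 771.2/152.7 = 5.05043
Time dilation: Δt = γτ₀ = 5.05043 × 48.49 s = 244.9 s

Δt ≈ 244.9 s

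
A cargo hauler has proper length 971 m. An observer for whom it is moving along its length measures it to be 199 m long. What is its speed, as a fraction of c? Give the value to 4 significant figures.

γ = L₀/L = 971/199 = 4.87940
β = √(1 − 1/γ²) = 0.9788

β ≈ 0.9788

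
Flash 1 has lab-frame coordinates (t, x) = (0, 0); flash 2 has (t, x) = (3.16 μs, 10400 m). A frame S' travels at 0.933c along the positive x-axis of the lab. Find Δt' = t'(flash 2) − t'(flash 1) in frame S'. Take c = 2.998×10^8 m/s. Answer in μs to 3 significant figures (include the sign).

γ = 1/√(1 − 0.933²) = 2.7787
Δt' = γ(Δt − vΔx/c²) = 2.7787 × (3.16 μs − 0.933×10400 m / (2.998×10^8 m/s))
= 2.7787 × (-29.206 μs) = -81.2 μs

Δt' ≈ -81.2 μs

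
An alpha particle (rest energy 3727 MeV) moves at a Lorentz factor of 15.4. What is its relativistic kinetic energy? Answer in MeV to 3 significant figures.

K ≈ 53700 MeV

γ = 15.4 (given)
K = (γ − 1)m₀c² = (15.4 − 1) × 3727 MeV = 14.400 × 3727 MeV = 53700 MeV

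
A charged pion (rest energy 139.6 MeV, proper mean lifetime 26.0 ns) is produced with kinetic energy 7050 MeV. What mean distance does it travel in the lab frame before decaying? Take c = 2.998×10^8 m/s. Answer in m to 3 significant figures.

γ = 1 + K/(m₀c²) = 1 + 7050/139.6 = 51.501
β = √(1 − 1/γ²) = 0.99981
Dilated lifetime: γτ₀ = 51.501 × 26.0 ns = 1339.0 ns
d = βc·γτ₀ = 0.99981 × (2.998×10^8 m/s) × 1.3390×10^-6 s = 401 m

d ≈ 401 m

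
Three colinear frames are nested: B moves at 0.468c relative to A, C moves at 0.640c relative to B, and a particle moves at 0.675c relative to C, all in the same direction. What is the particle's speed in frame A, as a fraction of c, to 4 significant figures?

u ≈ 0.9696c

Compose boost 2: (0.640 + 0.468)/(1 + 0.640×0.468) = 1.108/1.29952 = 0.852623
Compose boost 3: (0.675 + 0.852623)/(1 + 0.675×0.852623) = 1.52762/1.57552 = 0.9696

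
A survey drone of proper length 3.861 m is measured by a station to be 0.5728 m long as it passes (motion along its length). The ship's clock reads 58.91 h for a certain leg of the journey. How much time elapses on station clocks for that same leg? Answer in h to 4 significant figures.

Length contraction ⇒ γ = L₀/L = 3.861/0.5728 = 6.74057
Time dilation: Δt = γτ₀ = 6.74057 × 58.91 h = 397.1 h

Δt ≈ 397.1 h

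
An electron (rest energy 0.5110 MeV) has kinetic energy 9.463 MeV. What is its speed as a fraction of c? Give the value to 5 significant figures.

β ≈ 0.99869

γ = 1 + K/(m₀c²) = 1 + 9.463/0.5110 = 19.51859
β = √(1 − 1/γ²) = 0.99869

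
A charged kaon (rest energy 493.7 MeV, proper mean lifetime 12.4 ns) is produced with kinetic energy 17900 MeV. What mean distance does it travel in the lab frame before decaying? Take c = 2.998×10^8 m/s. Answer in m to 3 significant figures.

d ≈ 138 m

γ = 1 + K/(m₀c²) = 1 + 17900/493.7 = 37.257
β = √(1 − 1/γ²) = 0.99964
Dilated lifetime: γτ₀ = 37.257 × 12.4 ns = 461.98 ns
d = βc·γτ₀ = 0.99964 × (2.998×10^8 m/s) × 4.6198×10^-7 s = 138 m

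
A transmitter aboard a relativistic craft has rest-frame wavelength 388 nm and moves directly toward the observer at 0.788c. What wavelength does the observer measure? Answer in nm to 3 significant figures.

Relativistic Doppler: λ_obs = λ_src √((1−β)/(1+β))
= 388 × √(0.21200/1.7880) = 388 × 0.34434 = 134 nm

λ_obs ≈ 134 nm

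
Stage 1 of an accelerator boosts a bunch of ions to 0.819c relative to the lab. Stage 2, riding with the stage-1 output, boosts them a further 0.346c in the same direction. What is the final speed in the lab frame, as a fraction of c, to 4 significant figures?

Compose boost 2: (0.346 + 0.819)/(1 + 0.346×0.819) = 1.165/1.28337 = 0.9078

u ≈ 0.9078c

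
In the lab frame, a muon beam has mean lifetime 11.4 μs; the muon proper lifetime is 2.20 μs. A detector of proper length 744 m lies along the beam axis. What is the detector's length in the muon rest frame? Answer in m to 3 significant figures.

Time dilation ⇒ γ = Δt/τ₀ = 11.4/2.20 = 5.1818
Length contraction: L = L₀/γ = 744/5.1818 = 144 m

L ≈ 144 m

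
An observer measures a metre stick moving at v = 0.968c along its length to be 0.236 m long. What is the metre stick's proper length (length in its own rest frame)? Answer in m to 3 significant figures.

γ = 1/√(1 − 0.968²) = 3.9849
L₀ = γL = 3.9849 × 0.236 = 0.940 m

L₀ ≈ 0.940 m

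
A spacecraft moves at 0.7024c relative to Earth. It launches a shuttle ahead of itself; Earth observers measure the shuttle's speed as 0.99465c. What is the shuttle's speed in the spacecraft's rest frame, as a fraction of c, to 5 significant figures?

u' ≈ 0.96978c

Inverse velocity addition: u' = (u − v)/(1 − uv/c²)
= (0.99465 − 0.7024)/(1 − 0.99465×0.7024) = 0.29225/0.3013578 = 0.96978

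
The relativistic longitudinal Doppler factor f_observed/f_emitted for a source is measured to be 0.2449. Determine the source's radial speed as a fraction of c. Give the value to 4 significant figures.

f_obs/f_src = √((1−β)/(1+β)) = 0.2449  ⇒  (1−β)/(1+β) = 0.0599760
β = |1 − D²|/(1 + D²) = |1 − 0.0599760|/(1 + 0.0599760) = 0.8868

β ≈ 0.8868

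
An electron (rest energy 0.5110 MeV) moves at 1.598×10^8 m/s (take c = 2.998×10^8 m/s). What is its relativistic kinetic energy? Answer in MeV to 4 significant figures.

K ≈ 0.09295 MeV

β = v/c = 1.598×10^8 / 2.998×10^8 = 0.533022
γ = 1/√(1 − 0.533022²) = 1.18189
K = (γ − 1)m₀c² = (1.18189 − 1) × 0.5110 MeV = 0.181891 × 0.5110 MeV = 0.09295 MeV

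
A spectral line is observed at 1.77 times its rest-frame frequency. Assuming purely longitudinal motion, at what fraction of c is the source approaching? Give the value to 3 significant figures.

f_obs/f_src = √((1+β)/(1−β)) = 1.77  ⇒  (1+β)/(1−β) = 3.1329
β = |1 − D²|/(1 + D²) = |1 − 3.1329|/(1 + 3.1329) = 0.516

β ≈ 0.516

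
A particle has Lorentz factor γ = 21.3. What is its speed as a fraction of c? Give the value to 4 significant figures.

β ≈ 0.9989

β = √(1 − 1/γ²) = √(1 − 1/21.3²) = √(0.997796) = 0.9989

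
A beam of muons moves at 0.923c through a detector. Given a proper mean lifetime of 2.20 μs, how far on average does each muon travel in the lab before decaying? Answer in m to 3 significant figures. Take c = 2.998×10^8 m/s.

d ≈ 1580 m

γ = 1/√(1 − 0.923²) = 2.5988
Dilated lifetime: Δt = γτ₀ = 2.5988 × 2.20 μs = 5.7173 μs
d = vΔt = 0.923c × 5.7173 μs = 2.7672×10^8 m/s × 5.7173×10^-6 s = 1580 m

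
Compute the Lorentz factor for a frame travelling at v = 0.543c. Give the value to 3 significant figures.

γ ≈ 1.19

γ = 1/√(1 − β²) = 1/√(1 − 0.543²) = 1/√(0.70515) = 1.19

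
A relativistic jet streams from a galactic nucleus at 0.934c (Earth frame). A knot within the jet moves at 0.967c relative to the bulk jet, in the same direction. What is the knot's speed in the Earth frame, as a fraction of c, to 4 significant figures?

u ≈ 0.9989c

Relativistic velocity addition: u = (u' + v)/(1 + u'v/c²)
= (0.967 + 0.934)/(1 + 0.967×0.934) = 1.901/1.90318 = 0.9989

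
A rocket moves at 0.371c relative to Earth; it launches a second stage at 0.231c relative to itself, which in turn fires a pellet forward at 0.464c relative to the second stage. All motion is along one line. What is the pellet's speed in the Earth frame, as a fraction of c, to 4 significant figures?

Compose boost 2: (0.231 + 0.371)/(1 + 0.231×0.371) = 0.6020/1.08570 = 0.554480
Compose boost 3: (0.464 + 0.554480)/(1 + 0.464×0.554480) = 1.01848/1.25728 = 0.8101

u ≈ 0.8101c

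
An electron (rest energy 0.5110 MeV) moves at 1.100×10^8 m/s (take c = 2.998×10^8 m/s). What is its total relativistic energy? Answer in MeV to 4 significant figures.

β = v/c = 1.100×10^8 / 2.998×10^8 = 0.366911
γ = 1/√(1 − 0.366911²) = 1.07497
E = γm₀c² = 1.07497 × 0.5110 MeV = 0.5493 MeV

E ≈ 0.5493 MeV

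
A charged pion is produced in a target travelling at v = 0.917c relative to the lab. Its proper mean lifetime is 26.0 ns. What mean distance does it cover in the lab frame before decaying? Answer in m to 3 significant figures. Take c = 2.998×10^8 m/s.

γ = 1/√(1 − 0.917²) = 2.5070
Dilated lifetime: Δt = γτ₀ = 2.5070 × 26.0 ns = 65.181 ns
d = vΔt = 0.917c × 65.181 ns = 2.7492×10^8 m/s × 6.5181×10^-8 s = 17.9 m

d ≈ 17.9 m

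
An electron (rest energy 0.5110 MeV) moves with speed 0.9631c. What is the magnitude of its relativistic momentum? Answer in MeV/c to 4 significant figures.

p ≈ 1.829 MeV/c

γ = 1/√(1 − 0.9631²) = 3.71549
p = γβm₀c = 3.71549 × 0.9631 × 0.5110 MeV/c = 1.829 MeV/c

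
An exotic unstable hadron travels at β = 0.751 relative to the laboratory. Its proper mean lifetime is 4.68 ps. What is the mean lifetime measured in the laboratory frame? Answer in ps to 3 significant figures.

γ = 1/√(1 − 0.751²) = 1.5145
Time dilation: Δt = γτ₀ = 1.5145 × 4.68 ps = 7.09 ps

Δt ≈ 7.09 ps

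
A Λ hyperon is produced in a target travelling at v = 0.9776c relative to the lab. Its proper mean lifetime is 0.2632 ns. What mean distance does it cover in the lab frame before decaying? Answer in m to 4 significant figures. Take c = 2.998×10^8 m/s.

d ≈ 0.3665 m

γ = 1/√(1 − 0.9776²) = 4.75124
Dilated lifetime: Δt = γτ₀ = 4.75124 × 0.2632 ns = 1.25053 ns
d = vΔt = 0.9776c × 1.25053 ns = 2.93084×10^8 m/s × 1.25053×10^-9 s = 0.3665 m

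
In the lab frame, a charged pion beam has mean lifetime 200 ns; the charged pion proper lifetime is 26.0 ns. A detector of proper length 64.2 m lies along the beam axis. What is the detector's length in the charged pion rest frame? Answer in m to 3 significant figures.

L ≈ 8.35 m

Time dilation ⇒ γ = Δt/τ₀ = 200/26.0 = 7.6923
Length contraction: L = L₀/γ = 64.2/7.6923 = 8.35 m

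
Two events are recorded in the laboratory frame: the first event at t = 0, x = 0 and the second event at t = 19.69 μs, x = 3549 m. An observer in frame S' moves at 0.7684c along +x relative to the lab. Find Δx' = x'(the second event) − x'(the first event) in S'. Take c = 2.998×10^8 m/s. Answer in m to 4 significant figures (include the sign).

γ = 1/√(1 − 0.7684²) = 1.56257
Δx' = γ(Δx − vΔt) = 1.56257 × (3549 m − 0.7684×(2.998×10^8 m/s)×19.69×10^-6 s)
= 1.56257 × (-986.913 m) = -1542 m

Δx' ≈ -1542 m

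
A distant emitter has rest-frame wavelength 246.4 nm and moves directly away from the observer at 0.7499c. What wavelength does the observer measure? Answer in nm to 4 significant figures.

Relativistic Doppler: λ_obs = λ_src √((1+β)/(1−β))
= 246.4 × √(1.74990/0.250100) = 246.4 × 2.64515 = 651.8 nm

λ_obs ≈ 651.8 nm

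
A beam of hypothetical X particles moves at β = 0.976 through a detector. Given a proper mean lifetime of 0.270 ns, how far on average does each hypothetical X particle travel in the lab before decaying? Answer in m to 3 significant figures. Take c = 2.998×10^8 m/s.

d ≈ 0.363 m

γ = 1/√(1 − 0.976²) = 4.5920
Dilated lifetime: Δt = γτ₀ = 4.5920 × 0.270 ns = 1.2398 ns
d = vΔt = 0.976c × 1.2398 ns = 2.9260×10^8 m/s × 1.2398×10^-9 s = 0.363 m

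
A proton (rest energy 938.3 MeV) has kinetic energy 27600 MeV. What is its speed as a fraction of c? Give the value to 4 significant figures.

γ = 1 + K/(m₀c²) = 1 + 27600/938.3 = 30.4149
β = √(1 − 1/γ²) = 0.9995

β ≈ 0.9995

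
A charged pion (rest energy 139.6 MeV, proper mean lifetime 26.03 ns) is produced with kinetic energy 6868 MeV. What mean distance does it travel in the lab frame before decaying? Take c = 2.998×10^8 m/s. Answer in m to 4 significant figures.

γ = 1 + K/(m₀c²) = 1 + 6868/139.6 = 50.1977
β = √(1 − 1/γ²) = 0.999802
Dilated lifetime: γτ₀ = 50.1977 × 26.03 ns = 1306.65 ns
d = βc·γτ₀ = 0.999802 × (2.998×10^8 m/s) × 1.30665×10^-6 s = 391.7 m

d ≈ 391.7 m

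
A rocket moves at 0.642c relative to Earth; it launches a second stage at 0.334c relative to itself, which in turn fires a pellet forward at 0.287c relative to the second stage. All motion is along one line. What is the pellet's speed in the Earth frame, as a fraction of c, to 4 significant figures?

u ≈ 0.8863c

Compose boost 2: (0.334 + 0.642)/(1 + 0.334×0.642) = 0.9760/1.21443 = 0.803671
Compose boost 3: (0.287 + 0.803671)/(1 + 0.287×0.803671) = 1.09067/1.23065 = 0.8863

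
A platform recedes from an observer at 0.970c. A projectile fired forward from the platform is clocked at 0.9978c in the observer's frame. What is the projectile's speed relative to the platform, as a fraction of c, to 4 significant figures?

Inverse velocity addition: u' = (u − v)/(1 − uv/c²)
= (0.9978 − 0.970)/(1 − 0.9978×0.970) = 0.02780/0.0321340 = 0.8651

u' ≈ 0.8651c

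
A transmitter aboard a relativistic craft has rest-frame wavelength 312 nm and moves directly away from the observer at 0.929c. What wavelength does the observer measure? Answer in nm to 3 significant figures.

λ_obs ≈ 1630 nm

Relativistic Doppler: λ_obs = λ_src √((1+β)/(1−β))
= 312 × √(1.9290/0.071000) = 312 × 5.2124 = 1630 nm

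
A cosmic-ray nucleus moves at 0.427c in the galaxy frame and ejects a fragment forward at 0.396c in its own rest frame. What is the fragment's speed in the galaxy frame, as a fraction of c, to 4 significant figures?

u ≈ 0.7040c

Compose boost 2: (0.396 + 0.427)/(1 + 0.396×0.427) = 0.8230/1.16909 = 0.7040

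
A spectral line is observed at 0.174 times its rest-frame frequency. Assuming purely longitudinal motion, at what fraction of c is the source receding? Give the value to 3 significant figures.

β ≈ 0.941

f_obs/f_src = √((1−β)/(1+β)) = 0.174  ⇒  (1−β)/(1+β) = 0.030276
β = |1 − D²|/(1 + D²) = |1 − 0.030276|/(1 + 0.030276) = 0.941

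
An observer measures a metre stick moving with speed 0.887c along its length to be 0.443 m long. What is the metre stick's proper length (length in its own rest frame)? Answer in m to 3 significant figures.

γ = 1/√(1 − 0.887²) = 2.1656
L₀ = γL = 2.1656 × 0.443 = 0.959 m

L₀ ≈ 0.959 m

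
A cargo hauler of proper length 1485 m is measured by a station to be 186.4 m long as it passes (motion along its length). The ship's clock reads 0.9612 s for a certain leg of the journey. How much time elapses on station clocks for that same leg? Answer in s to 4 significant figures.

Length contraction ⇒ γ = L₀/L = 1485/186.4 = 7.96674
Time dilation: Δt = γτ₀ = 7.96674 × 0.9612 s = 7.658 s

Δt ≈ 7.658 s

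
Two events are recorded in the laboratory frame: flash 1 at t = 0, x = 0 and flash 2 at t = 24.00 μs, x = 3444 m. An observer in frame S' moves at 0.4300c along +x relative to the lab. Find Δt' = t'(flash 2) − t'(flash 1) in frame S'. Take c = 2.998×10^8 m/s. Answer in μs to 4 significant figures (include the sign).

Δt' ≈ 21.11 μs

γ = 1/√(1 − 0.4300²) = 1.10763
Δt' = γ(Δt − vΔx/c²) = 1.10763 × (24.00 μs − 0.4300×3444 m / (2.998×10^8 m/s))
= 1.10763 × (19.0603 μs) = 21.11 μs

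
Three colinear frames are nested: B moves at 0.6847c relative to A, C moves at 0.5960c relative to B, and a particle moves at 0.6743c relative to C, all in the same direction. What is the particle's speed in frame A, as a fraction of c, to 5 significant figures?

Compose boost 2: (0.5960 + 0.6847)/(1 + 0.5960×0.6847) = 1.2807/1.408081 = 0.9095356
Compose boost 3: (0.6743 + 0.9095356)/(1 + 0.6743×0.9095356) = 1.583836/1.613300 = 0.98174

u ≈ 0.98174c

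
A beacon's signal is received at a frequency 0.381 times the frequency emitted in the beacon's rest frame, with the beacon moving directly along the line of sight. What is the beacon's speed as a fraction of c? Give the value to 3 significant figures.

β ≈ 0.746

f_obs/f_src = √((1−β)/(1+β)) = 0.381  ⇒  (1−β)/(1+β) = 0.14516
β = |1 − D²|/(1 + D²) = |1 − 0.14516|/(1 + 0.14516) = 0.746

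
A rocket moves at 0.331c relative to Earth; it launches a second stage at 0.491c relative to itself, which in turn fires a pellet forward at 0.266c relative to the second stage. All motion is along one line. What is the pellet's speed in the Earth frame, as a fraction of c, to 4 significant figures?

u ≈ 0.8190c

Compose boost 2: (0.491 + 0.331)/(1 + 0.491×0.331) = 0.8220/1.16252 = 0.707084
Compose boost 3: (0.266 + 0.707084)/(1 + 0.266×0.707084) = 0.973084/1.18808 = 0.8190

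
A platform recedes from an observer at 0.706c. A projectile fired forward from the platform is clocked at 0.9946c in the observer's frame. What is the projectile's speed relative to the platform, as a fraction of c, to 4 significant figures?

u' ≈ 0.9691c

Inverse velocity addition: u' = (u − v)/(1 − uv/c²)
= (0.9946 − 0.706)/(1 − 0.9946×0.706) = 0.2886/0.297812 = 0.9691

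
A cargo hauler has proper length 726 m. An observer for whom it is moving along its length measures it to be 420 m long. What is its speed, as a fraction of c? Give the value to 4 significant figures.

γ = L₀/L = 726/420 = 1.72857
β = √(1 − 1/γ²) = 0.8157

β ≈ 0.8157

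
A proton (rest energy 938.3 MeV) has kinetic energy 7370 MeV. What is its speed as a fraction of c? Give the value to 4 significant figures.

β ≈ 0.9936

γ = 1 + K/(m₀c²) = 1 + 7370/938.3 = 8.85463
β = √(1 − 1/γ²) = 0.9936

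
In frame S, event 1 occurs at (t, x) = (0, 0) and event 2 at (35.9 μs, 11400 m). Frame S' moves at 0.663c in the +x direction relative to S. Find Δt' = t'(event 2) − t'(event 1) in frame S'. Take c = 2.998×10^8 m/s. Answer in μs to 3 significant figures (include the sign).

Δt' ≈ 14.3 μs

γ = 1/√(1 − 0.663²) = 1.3358
Δt' = γ(Δt − vΔx/c²) = 1.3358 × (35.9 μs − 0.663×11400 m / (2.998×10^8 m/s))
= 1.3358 × (10.689 μs) = 14.3 μs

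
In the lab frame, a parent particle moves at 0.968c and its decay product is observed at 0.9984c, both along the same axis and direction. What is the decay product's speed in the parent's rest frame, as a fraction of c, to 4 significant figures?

u' ≈ 0.9061c

Inverse velocity addition: u' = (u − v)/(1 − uv/c²)
= (0.9984 − 0.968)/(1 − 0.9984×0.968) = 0.03040/0.0335488 = 0.9061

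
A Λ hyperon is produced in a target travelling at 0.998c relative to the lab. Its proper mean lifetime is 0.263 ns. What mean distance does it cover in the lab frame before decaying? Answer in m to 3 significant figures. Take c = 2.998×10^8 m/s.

d ≈ 1.24 m

γ = 1/√(1 − 0.998²) = 15.819
Dilated lifetime: Δt = γτ₀ = 15.819 × 0.263 ns = 4.1605 ns
d = vΔt = 0.998c × 4.1605 ns = 2.9920×10^8 m/s × 4.1605×10^-9 s = 1.24 m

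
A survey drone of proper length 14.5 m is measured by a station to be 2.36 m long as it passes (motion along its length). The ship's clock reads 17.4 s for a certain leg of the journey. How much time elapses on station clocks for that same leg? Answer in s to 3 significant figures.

Δt ≈ 107 s

Length contraction ⇒ γ = L₀/L = 14.5/2.36 = 6.1441
Time dilation: Δt = γτ₀ = 6.1441 × 17.4 s = 107 s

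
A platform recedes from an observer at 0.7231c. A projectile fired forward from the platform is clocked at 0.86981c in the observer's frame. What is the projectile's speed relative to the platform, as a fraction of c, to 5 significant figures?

u' ≈ 0.39540c

Inverse velocity addition: u' = (u − v)/(1 − uv/c²)
= (0.86981 − 0.7231)/(1 − 0.86981×0.7231) = 0.14671/0.3710404 = 0.39540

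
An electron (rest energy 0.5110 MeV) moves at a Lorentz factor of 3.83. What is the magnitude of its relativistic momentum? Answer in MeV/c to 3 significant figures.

β = √(1 − 1/γ²) = √(1 − 1/3.83²) = 0.96531
p = γβm₀c = 3.83 × 0.96531 × 0.5110 MeV/c = 1.89 MeV/c

p ≈ 1.89 MeV/c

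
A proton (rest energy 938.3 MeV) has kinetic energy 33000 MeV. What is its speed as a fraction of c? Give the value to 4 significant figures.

β ≈ 0.9996

γ = 1 + K/(m₀c²) = 1 + 33000/938.3 = 36.1700
β = √(1 − 1/γ²) = 0.9996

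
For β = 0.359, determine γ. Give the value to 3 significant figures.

γ ≈ 1.07

γ = 1/√(1 − β²) = 1/√(1 − 0.359²) = 1/√(0.87112) = 1.07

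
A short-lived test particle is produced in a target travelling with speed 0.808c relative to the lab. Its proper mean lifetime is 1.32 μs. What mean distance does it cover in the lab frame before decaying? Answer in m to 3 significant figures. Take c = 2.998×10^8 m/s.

γ = 1/√(1 − 0.808²) = 1.6973
Dilated lifetime: Δt = γτ₀ = 1.6973 × 1.32 μs = 2.2404 μs
d = vΔt = 0.808c × 2.2404 μs = 2.4224×10^8 m/s × 2.2404×10^-6 s = 543 m

d ≈ 543 m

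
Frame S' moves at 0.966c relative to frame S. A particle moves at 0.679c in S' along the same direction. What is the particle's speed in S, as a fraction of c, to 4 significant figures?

Relativistic velocity addition: u = (u' + v)/(1 + u'v/c²)
= (0.679 + 0.966)/(1 + 0.679×0.966) = 1.645/1.65591 = 0.9934

u ≈ 0.9934c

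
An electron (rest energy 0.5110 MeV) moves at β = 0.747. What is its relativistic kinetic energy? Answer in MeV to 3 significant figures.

γ = 1/√(1 − 0.747²) = 1.5042
K = (γ − 1)m₀c² = (1.5042 − 1) × 0.5110 MeV = 0.50416 × 0.5110 MeV = 0.258 MeV

K ≈ 0.258 MeV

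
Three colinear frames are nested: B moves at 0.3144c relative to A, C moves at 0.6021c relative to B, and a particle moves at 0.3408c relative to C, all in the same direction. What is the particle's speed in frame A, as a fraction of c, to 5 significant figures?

u ≈ 0.88024c

Compose boost 2: (0.6021 + 0.3144)/(1 + 0.6021×0.3144) = 0.91650/1.189300 = 0.7706212
Compose boost 3: (0.3408 + 0.7706212)/(1 + 0.3408×0.7706212) = 1.111421/1.262628 = 0.88024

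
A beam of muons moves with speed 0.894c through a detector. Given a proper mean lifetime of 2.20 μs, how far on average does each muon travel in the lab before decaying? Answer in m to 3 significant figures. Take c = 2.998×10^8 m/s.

d ≈ 1320 m

γ = 1/√(1 − 0.894²) = 2.2318
Dilated lifetime: Δt = γτ₀ = 2.2318 × 2.20 μs = 4.9100 μs
d = vΔt = 0.894c × 4.9100 μs = 2.6802×10^8 m/s × 4.9100×10^-6 s = 1320 m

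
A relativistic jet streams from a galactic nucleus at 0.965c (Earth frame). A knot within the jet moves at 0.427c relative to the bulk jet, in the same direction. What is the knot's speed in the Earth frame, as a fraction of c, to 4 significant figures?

u ≈ 0.9858c

Relativistic velocity addition: u = (u' + v)/(1 + u'v/c²)
= (0.427 + 0.965)/(1 + 0.427×0.965) = 1.392/1.41206 = 0.9858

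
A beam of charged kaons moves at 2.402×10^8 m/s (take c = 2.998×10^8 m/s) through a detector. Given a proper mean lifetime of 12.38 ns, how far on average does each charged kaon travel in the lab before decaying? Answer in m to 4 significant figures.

β = v/c = 2.402×10^8 / 2.998×10^8 = 0.801201
γ = 1/√(1 − 0.801201²) = 1.67114
Dilated lifetime: Δt = γτ₀ = 1.67114 × 12.38 ns = 20.6887 ns
d = vΔt = 0.801201c × 20.6887 ns = 2.40200×10^8 m/s × 2.06887×10^-8 s = 4.969 m

d ≈ 4.969 m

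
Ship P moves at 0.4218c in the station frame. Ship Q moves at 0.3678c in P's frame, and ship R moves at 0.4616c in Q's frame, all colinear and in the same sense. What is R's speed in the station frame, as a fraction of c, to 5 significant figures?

u ≈ 0.87049c

Compose boost 2: (0.3678 + 0.4218)/(1 + 0.3678×0.4218) = 0.78960/1.155138 = 0.6835547
Compose boost 3: (0.4616 + 0.6835547)/(1 + 0.4616×0.6835547) = 1.145155/1.315529 = 0.87049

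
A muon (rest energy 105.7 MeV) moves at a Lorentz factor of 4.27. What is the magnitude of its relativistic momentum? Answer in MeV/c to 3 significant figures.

β = √(1 − 1/γ²) = √(1 − 1/4.27²) = 0.97219
p = γβm₀c = 4.27 × 0.97219 × 105.7 MeV/c = 439 MeV/c

p ≈ 439 MeV/c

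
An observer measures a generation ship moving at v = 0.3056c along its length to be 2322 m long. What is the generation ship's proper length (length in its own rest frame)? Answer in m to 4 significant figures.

L₀ ≈ 2439 m

γ = 1/√(1 − 0.3056²) = 1.05024
L₀ = γL = 1.05024 × 2322 = 2439 m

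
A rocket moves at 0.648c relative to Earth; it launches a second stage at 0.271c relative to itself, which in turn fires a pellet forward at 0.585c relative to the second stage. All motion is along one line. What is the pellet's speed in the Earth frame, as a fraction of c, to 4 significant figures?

u ≈ 0.9378c

Compose boost 2: (0.271 + 0.648)/(1 + 0.271×0.648) = 0.9190/1.17561 = 0.781723
Compose boost 3: (0.585 + 0.781723)/(1 + 0.585×0.781723) = 1.36672/1.45731 = 0.9378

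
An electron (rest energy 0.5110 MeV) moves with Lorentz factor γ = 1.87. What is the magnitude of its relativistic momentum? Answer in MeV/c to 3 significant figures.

p ≈ 0.807 MeV/c

β = √(1 − 1/γ²) = √(1 − 1/1.87²) = 0.84500
p = γβm₀c = 1.87 × 0.84500 × 0.5110 MeV/c = 0.807 MeV/c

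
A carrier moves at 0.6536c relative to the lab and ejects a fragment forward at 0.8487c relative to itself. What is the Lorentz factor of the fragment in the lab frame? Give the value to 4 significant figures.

γ ≈ 3.884

u_lab = (0.8487 + 0.6536)/(1 + 0.8487×0.6536) = 1.5023/1.554710 = 0.9662893
γ = 1/√(1 − 0.9662893²) = 3.884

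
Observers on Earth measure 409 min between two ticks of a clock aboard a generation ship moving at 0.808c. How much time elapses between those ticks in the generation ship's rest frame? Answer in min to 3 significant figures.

τ₀ ≈ 241 min

γ = 1/√(1 − 0.808²) = 1.6973
Proper time: τ₀ = Δt/γ = 409/1.6973 = 241 min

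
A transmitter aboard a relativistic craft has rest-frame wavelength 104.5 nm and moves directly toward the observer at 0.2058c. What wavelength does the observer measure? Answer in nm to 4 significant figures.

λ_obs ≈ 84.81 nm

Relativistic Doppler: λ_obs = λ_src √((1−β)/(1+β))
= 104.5 × √(0.794200/1.20580) = 104.5 × 0.811572 = 84.81 nm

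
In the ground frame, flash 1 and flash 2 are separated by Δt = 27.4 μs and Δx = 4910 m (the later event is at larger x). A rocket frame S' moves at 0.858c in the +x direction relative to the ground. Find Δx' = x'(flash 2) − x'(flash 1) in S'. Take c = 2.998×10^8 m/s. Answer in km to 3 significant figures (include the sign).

γ = 1/√(1 − 0.858²) = 1.9469
Δx' = γ(Δx − vΔt) = 1.9469 × (4910 m − 0.858×(2.998×10^8 m/s)×27.4×10^-6 s)
= 1.9469 × (-2138.1 m) = -4.16 km

Δx' ≈ -4.16 km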